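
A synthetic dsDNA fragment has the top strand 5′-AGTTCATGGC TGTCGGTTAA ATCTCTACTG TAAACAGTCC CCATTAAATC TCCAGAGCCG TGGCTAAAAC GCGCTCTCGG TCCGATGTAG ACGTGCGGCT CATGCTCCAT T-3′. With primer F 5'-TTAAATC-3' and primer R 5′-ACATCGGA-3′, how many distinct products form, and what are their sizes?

Two products: 72 bp, 45 bp

The forward primer TTAAATC matches the top strand at positions 17–23, 44–50.
The reverse primer's reverse complement is TCCGATGT, matching at positions 81–88.
Each forward site pairs with the reverse site to give a product ending at position 88: sizes 72, 45 bp.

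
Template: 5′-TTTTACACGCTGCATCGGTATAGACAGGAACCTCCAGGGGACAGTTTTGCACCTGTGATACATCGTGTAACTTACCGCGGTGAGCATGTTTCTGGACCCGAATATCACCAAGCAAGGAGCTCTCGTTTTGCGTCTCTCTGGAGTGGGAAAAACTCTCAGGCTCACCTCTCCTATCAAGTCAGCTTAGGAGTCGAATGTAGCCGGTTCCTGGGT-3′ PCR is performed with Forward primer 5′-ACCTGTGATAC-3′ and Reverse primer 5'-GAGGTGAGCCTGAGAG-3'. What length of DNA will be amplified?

Scanning the template, ACCTGTGATAC occurs at positions 51–61; this primer anneals to the bottom strand there with its 3' end pointing downstream.
Taking the reverse complement of GAGGTGAGCCTGAGAG gives CTCTCAGGCTCACCTC, found at positions 153–168 on the template; the primer anneals here to the top strand with its 3' end pointing upstream.
Amplicon spans positions 51–168: 118 bp.

118 bp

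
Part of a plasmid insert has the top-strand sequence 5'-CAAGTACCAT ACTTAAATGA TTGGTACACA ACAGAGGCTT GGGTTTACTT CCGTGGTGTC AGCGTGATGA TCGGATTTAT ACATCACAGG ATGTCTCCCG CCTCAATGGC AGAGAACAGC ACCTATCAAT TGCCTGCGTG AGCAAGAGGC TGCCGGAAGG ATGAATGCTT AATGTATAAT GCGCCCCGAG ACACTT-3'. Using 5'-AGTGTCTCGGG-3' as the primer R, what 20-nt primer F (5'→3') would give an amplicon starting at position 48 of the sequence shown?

5'-CTTCCGTGGTGTCAGCGTGA-3'

The reverse primer's reverse complement CCCGAGACACT matches the template at positions 185–195; the product starts at position 48.
The forward primer is identical to the top strand over positions 48–67: CTTCCGTGGTGTCAGCGTGA.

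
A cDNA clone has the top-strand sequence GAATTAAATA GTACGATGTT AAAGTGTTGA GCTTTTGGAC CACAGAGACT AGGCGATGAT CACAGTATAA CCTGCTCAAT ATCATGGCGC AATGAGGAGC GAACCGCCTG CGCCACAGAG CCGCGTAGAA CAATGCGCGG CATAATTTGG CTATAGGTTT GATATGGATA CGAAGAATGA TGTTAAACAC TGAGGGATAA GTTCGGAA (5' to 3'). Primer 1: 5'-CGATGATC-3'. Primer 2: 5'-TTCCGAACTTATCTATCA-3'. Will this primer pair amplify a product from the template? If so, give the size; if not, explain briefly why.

Primer 2 (TTCCGAACTTATCTATCA) does not match the top strand, and its reverse complement TGATAGATAAGTTCGGAA does not match either.
With no annealing site for primer 2, no amplification occurs.

No product — primer 2 has no binding site in the template.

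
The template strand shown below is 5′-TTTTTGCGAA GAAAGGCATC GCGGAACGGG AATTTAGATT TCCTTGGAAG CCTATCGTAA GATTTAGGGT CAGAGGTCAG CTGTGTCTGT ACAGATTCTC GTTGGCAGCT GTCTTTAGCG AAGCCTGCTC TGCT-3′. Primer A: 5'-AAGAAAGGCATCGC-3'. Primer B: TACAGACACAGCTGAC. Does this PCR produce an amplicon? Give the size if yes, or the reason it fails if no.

Yes — an 83 bp product.

Primer A (AAGAAAGGCATCGC) matches the top strand at positions 9–22; it acts as a forward primer.
Primer B's reverse complement is GTCAGCTGTGTCTGTA, matching the top strand at positions 76–91; it acts as a reverse primer.
The 3' ends face each other across positions 9–91, giving an 83 bp product.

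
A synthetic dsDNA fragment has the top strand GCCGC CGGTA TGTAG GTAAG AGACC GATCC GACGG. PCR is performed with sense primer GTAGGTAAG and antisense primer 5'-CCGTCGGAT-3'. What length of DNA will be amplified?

The forward primer matches the template at positions 12–20.
The reverse primer's reverse complement is ATCCGACGG, which matches the template at positions 27–35.
The product runs from position 12 to position 35, so its length is 35 − 12 + 1 = 24 bp.

24 bp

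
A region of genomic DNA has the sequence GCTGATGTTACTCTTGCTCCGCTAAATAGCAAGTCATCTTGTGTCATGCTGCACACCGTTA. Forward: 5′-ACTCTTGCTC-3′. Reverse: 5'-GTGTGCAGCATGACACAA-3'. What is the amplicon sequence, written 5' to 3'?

Forward primer ACTCTTGCTC is found on the top strand at positions 10–19.
Reverse complement of the reverse primer: TTGTGTCATGCTGCACAC. This occurs on the top strand at positions 39–56.
The product is the template from position 10 through 56 (47 bp).

5'-ACTCTTGCTCCGCTAAATAGCAAGTCATCTTGTGTCATGCTGCACAC-3'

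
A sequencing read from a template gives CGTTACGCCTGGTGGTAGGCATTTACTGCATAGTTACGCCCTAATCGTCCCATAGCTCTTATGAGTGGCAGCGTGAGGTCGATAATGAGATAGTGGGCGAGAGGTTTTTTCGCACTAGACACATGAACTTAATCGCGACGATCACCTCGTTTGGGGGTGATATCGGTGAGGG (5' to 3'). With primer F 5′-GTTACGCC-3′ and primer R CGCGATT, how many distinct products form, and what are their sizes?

The forward primer GTTACGCC matches the top strand at positions 2–9, 33–40.
The reverse primer's reverse complement is AATCGCG, matching at positions 131–137.
Each forward site pairs with the reverse site to give a product ending at position 137: sizes 136, 105 bp.

Two products: 136 bp, 105 bp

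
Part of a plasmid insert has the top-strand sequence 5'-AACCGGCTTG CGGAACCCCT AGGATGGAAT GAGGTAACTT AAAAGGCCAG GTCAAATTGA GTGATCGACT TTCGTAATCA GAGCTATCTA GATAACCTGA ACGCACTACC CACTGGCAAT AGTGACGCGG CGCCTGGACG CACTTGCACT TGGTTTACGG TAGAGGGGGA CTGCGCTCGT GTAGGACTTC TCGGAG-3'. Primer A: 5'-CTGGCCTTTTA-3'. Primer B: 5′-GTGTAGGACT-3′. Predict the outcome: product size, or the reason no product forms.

No product — the primers' 3' ends point away from each other.

Primer A (CTGGCCTTTTA) has reverse complement TAAAAGGCCAG, which matches the top strand at positions 40–50; primer A anneals to the top strand there with its 3' end pointing upstream toward position 40.
Primer B (GTGTAGGACT) matches the top strand directly at positions 179–188; it anneals to the bottom strand with its 3' end pointing downstream toward position 188.
The 3' ends diverge (primer A extends toward position 1, primer B toward position 196), so the primers never converge on a shared product.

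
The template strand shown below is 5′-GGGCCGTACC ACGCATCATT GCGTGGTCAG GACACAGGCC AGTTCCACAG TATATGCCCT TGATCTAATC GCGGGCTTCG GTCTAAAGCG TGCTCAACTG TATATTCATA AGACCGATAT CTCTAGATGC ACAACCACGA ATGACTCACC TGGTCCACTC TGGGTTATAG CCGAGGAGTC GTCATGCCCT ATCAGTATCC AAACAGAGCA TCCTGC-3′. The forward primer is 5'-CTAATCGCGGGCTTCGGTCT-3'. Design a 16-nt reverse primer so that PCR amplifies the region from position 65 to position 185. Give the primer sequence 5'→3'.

The product's 3' end on the top strand is position 185.
The reverse primer anneals to the top strand over positions 170–185, i.e. to GCCGAGGAGTCGTCAT.
Its sequence written 5'→3' is the reverse complement: ATGACGACTCCTCGGC.

5'-ATGACGACTCCTCGGC-3'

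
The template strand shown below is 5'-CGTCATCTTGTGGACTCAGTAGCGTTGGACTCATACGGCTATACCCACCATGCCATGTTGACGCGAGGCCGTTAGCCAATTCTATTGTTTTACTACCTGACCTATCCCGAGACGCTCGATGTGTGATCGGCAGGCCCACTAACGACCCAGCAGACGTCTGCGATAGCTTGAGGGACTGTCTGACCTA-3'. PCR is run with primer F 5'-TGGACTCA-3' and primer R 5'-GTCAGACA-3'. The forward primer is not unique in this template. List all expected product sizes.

The forward primer TGGACTCA matches the top strand at positions 11–18, 26–33.
The reverse primer's reverse complement is TGTCTGAC, matching at positions 177–184.
Each forward site pairs with the reverse site to give a product ending at position 184: sizes 174, 159 bp.

174 bp, 159 bp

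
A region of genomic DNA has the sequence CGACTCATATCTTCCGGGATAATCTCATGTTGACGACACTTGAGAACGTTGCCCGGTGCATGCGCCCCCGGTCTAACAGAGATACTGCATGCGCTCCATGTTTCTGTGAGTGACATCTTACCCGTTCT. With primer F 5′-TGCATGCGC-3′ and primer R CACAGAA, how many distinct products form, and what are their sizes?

The forward primer TGCATGCGC matches the top strand at positions 57–65, 86–94.
The reverse primer's reverse complement is TTCTGTG, matching at positions 102–108.
Each forward site pairs with the reverse site to give a product ending at position 108: sizes 52, 23 bp.

Two products: 52 bp, 23 bp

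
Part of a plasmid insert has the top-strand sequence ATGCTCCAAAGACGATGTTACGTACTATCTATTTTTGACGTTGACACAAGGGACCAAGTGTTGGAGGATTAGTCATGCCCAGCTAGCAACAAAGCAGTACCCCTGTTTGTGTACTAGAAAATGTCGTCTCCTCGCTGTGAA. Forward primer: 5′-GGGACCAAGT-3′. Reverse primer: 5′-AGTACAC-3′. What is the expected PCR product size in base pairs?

Forward primer GGGACCAAGT is found on the top strand at positions 50–59.
The reverse primer's reverse complement is GTGTACT, which matches the template at positions 109–115.
The product runs from position 50 to position 115, so its length is 115 − 50 + 1 = 66 bp.

66 bp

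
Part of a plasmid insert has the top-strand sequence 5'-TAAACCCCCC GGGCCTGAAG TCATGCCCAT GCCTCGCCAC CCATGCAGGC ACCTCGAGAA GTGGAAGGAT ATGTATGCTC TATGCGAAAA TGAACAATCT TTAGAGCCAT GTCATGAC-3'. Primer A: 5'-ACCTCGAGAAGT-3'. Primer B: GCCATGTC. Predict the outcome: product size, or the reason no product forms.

No product — both primers anneal to the same strand and extend in the same direction.

Primer A (ACCTCGAGAAGT) matches the top strand at positions 51–62 (3' end points downstream).
Primer B (GCCATGTC) also matches the top strand directly, at positions 106–113 — its reverse complement GACATGGC is not present.
Both primers anneal to the bottom strand with 3' ends pointing the same way, so neither can prime synthesis back toward the other.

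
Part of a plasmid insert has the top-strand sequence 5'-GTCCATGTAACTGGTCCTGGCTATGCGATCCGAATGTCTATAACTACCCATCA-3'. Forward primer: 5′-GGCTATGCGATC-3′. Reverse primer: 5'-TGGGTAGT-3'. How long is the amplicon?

The forward primer matches the template at positions 19–30.
Reverse complement of the reverse primer: ACTACCCA. This occurs on the top strand at positions 43–50.
Amplicon spans positions 19–50: 32 bp.

32 bp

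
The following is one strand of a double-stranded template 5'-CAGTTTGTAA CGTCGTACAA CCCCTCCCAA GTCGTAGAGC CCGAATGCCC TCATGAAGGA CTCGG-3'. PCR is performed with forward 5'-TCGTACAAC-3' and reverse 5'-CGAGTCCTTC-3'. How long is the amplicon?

Scanning the template, TCGTACAAC occurs at positions 13–21; this primer anneals to the bottom strand there with its 3' end pointing downstream.
Reverse complement of the reverse primer: GAAGGACTCG. This occurs on the top strand at positions 55–64.
Amplicon spans positions 13–64: 52 bp.

52 bp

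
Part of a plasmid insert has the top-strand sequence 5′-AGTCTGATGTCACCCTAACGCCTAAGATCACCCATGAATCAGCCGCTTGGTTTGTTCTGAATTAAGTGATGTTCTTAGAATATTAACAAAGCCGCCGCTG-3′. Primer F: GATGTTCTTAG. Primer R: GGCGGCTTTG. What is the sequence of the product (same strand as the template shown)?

5'-GATGTTCTTAGAATATTAACAAAGCCGCC-3'

Scanning the template, GATGTTCTTAG occurs at positions 68–78; this primer anneals to the bottom strand there with its 3' end pointing downstream.
Reverse complement of the reverse primer: CAAAGCCGCC. This occurs on the top strand at positions 87–96.
The product is the template from position 68 through 96 (29 bp).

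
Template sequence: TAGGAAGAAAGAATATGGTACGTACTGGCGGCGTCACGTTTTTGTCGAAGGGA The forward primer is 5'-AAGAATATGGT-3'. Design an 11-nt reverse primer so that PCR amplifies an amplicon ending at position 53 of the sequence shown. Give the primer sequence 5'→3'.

The forward primer binds at positions 9–19; the product's 3' end on the top strand is position 53.
The reverse primer anneals to the top strand over positions 43–53, i.e. to TGTCGAAGGGA.
Its sequence written 5'→3' is the reverse complement: TCCCTTCGACA.

5'-TCCCTTCGACA-3'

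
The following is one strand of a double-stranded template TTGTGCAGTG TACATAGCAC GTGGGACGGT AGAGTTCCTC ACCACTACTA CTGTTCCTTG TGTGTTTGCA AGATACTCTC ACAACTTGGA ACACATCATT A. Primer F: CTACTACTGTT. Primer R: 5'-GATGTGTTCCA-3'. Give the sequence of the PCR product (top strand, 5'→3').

Scanning the template, CTACTACTGTT occurs at positions 45–55; this primer anneals to the bottom strand there with its 3' end pointing downstream.
Reverse complement of the reverse primer: TGGAACACATC. This occurs on the top strand at positions 87–97.
The product is the template from position 45 through 97 (53 bp).

5'-CTACTACTGTTCCTTGTGTGTTTGCAAGATACTCTCACAACTTGGAACACATC-3'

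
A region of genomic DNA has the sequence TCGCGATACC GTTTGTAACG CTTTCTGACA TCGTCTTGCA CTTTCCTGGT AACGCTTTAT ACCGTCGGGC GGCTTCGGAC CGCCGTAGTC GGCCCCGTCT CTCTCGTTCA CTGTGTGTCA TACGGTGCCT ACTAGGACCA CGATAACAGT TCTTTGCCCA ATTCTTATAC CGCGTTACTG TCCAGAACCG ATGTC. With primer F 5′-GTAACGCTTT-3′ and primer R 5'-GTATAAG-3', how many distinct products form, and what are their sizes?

The forward primer GTAACGCTTT matches the top strand at positions 15–24, 49–58.
The reverse primer's reverse complement is CTTATAC, matching at positions 164–170.
Each forward site pairs with the reverse site to give a product ending at position 170: sizes 156, 122 bp.

Two products: 156 bp, 122 bp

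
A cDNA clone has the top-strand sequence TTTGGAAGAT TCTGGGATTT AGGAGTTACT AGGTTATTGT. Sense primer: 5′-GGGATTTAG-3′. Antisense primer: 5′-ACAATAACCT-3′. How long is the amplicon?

27 bp

The forward primer matches the template at positions 14–22.
Reverse complement of the reverse primer: AGGTTATTGT. This occurs on the top strand at positions 31–40.
Product length = (reverse-primer end) − (forward-primer start) + 1 = 40 − 14 + 1 = 27 bp.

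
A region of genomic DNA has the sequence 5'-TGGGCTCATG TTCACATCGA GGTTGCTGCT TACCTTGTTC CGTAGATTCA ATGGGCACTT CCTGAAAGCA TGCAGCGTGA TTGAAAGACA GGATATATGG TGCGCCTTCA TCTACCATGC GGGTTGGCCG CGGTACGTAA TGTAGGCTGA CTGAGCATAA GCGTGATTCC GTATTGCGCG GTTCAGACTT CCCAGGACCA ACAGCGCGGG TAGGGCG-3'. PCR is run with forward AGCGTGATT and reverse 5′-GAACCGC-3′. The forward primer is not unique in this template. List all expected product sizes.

The forward primer AGCGTGATT matches the top strand at positions 74–82, 160–168.
The reverse primer's reverse complement is GCGGTTC, matching at positions 178–184.
Each forward site pairs with the reverse site to give a product ending at position 184: sizes 111, 25 bp.

111 bp, 25 bp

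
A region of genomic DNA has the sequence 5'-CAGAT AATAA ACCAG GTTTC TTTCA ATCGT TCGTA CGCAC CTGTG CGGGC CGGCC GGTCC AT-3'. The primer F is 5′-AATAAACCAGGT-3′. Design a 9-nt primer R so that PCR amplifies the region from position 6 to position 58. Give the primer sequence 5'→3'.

5'-ACCGGCCGG-3'

The product's 3' end on the top strand is position 58.
The reverse primer anneals to the top strand over positions 50–58, i.e. to CCGGCCGGT.
Its sequence written 5'→3' is the reverse complement: ACCGGCCGG.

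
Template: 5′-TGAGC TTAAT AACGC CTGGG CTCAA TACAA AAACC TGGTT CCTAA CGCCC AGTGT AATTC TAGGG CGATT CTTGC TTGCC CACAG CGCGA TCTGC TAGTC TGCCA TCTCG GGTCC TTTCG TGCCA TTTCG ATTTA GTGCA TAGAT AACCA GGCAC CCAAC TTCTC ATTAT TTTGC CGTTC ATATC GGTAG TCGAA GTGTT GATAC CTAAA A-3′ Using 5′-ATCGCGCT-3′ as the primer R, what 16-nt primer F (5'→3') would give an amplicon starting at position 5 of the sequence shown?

The reverse primer's reverse complement AGCGCGAT matches the template at positions 84–91; the product starts at position 5.
The forward primer is identical to the top strand over positions 5–20: CTTAATAACGCCTGGG.

5'-CTTAATAACGCCTGGG-3'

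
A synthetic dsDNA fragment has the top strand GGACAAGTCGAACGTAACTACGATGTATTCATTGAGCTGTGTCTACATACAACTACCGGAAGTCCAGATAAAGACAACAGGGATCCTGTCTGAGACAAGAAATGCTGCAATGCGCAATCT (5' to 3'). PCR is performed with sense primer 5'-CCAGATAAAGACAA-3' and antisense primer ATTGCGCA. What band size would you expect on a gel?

55 bp

Forward primer CCAGATAAAGACAA is found on the top strand at positions 64–77.
Taking the reverse complement of ATTGCGCA gives TGCGCAAT, found at positions 111–118 on the template; the primer anneals here to the top strand with its 3' end pointing upstream.
Amplicon spans positions 64–118: 55 bp.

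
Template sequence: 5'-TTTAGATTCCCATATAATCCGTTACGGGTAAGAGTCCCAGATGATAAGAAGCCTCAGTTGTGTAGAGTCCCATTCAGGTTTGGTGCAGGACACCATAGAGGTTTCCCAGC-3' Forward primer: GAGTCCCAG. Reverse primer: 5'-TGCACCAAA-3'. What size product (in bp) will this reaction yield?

56 bp

Scanning the template, GAGTCCCAG occurs at positions 32–40; this primer anneals to the bottom strand there with its 3' end pointing downstream.
Taking the reverse complement of TGCACCAAA gives TTTGGTGCA, found at positions 79–87 on the template; the primer anneals here to the top strand with its 3' end pointing upstream.
Product length = (reverse-primer end) − (forward-primer start) + 1 = 87 − 32 + 1 = 56 bp.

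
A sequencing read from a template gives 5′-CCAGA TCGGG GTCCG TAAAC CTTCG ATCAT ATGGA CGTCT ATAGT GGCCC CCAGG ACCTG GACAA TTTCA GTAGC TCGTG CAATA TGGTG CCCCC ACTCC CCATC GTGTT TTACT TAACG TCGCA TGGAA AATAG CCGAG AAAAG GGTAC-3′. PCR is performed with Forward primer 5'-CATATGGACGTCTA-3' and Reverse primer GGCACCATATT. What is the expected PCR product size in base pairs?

65 bp

Scanning the template, CATATGGACGTCTA occurs at positions 28–41; this primer anneals to the bottom strand there with its 3' end pointing downstream.
Reverse complement of the reverse primer: AATATGGTGCC. This occurs on the top strand at positions 82–92.
Product length = (reverse-primer end) − (forward-primer start) + 1 = 92 − 28 + 1 = 65 bp.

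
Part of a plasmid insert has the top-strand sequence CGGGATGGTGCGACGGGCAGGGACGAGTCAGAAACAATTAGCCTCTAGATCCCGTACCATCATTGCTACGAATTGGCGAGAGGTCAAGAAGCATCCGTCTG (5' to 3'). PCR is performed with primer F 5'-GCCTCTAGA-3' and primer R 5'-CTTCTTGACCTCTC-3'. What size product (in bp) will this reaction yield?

51 bp

Forward primer GCCTCTAGA is found on the top strand at positions 41–49.
Taking the reverse complement of CTTCTTGACCTCTC gives GAGAGGTCAAGAAG, found at positions 78–91 on the template; the primer anneals here to the top strand with its 3' end pointing upstream.
The product runs from position 41 to position 91, so its length is 91 − 41 + 1 = 51 bp.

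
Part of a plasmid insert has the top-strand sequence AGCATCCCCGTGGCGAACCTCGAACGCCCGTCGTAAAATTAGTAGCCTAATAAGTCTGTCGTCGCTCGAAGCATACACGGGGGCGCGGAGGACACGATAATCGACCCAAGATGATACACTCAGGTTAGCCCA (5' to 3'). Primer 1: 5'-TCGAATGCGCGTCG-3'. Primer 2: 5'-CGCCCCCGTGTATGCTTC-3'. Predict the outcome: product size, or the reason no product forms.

No product — primer 1 has no binding site in the template.

Primer 1 (TCGAATGCGCGTCG) does not match the top strand, and its reverse complement CGACGCGCATTCGA does not match either.
With no annealing site for primer 1, no amplification occurs.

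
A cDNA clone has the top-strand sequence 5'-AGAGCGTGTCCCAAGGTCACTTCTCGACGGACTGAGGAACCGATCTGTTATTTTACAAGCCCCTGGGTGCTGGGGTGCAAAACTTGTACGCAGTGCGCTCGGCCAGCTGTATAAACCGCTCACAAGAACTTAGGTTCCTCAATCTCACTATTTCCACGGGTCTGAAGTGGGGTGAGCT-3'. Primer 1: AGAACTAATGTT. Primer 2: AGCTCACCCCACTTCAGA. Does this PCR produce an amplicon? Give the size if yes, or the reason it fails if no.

Primer 1 (AGAACTAATGTT) does not match the top strand, and its reverse complement AACATTAGTTCT does not match either.
With no annealing site for primer 1, no amplification occurs.

No product — primer 1 has no binding site in the template.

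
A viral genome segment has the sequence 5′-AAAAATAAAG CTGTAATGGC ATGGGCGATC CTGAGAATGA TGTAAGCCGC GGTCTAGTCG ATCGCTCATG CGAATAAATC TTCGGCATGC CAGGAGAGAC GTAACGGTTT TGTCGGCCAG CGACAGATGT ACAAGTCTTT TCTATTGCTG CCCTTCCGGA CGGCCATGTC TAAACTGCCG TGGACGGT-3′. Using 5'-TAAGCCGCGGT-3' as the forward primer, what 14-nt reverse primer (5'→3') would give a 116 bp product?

5'-CGGAAGGGCAGCAA-3'

The forward primer binds at positions 43–53, so a 116 bp product ends at position 43 + 116 − 1 = 158.
The reverse primer anneals to the top strand over positions 145–158, i.e. to TTGCTGCCCTTCCG.
Its sequence written 5'→3' is the reverse complement: CGGAAGGGCAGCAA.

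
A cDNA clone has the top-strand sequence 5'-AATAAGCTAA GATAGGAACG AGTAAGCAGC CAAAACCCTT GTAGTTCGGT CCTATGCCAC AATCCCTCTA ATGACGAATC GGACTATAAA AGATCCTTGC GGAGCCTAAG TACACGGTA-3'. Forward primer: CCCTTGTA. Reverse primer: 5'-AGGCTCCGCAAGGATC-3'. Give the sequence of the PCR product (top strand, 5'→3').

5'-CCCTTGTAGTTCGGTCCTATGCCACAATCCCTCTAATGACGAATCGGACTATAAAAGATCCTTGCGGAGCCT-3'

Forward primer CCCTTGTA is found on the top strand at positions 36–43.
The reverse primer's reverse complement is GATCCTTGCGGAGCCT, which matches the template at positions 92–107.
The product is the template from position 36 through 107 (72 bp).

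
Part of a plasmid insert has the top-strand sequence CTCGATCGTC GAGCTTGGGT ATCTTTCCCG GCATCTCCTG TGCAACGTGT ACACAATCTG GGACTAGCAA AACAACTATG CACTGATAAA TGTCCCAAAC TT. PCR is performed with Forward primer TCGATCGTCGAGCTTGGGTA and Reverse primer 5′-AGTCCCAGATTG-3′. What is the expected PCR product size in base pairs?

64 bp

Forward primer TCGATCGTCGAGCTTGGGTA is found on the top strand at positions 2–21.
The reverse primer's reverse complement is CAATCTGGGACT, which matches the template at positions 54–65.
Amplicon spans positions 2–65: 64 bp.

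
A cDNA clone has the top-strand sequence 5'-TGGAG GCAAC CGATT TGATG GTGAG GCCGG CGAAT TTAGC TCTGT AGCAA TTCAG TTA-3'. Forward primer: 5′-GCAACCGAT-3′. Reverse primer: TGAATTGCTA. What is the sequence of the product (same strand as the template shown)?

5'-GCAACCGATTTGATGGTGAGGCCGGCGAATTTAGCTCTGTAGCAATTCA-3'

Forward primer GCAACCGAT is found on the top strand at positions 6–14.
The reverse primer's reverse complement is TAGCAATTCA, which matches the template at positions 45–54.
The product is the template from position 6 through 54 (49 bp).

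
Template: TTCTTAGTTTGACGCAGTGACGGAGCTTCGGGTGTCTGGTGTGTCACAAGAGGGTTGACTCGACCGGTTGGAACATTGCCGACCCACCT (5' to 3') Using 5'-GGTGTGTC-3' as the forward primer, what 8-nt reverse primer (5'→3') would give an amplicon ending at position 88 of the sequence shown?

The forward primer binds at positions 38–45; the product's 3' end on the top strand is position 88.
The reverse primer anneals to the top strand over positions 81–88, i.e. to GACCCACC.
Its sequence written 5'→3' is the reverse complement: GGTGGGTC.

5'-GGTGGGTC-3'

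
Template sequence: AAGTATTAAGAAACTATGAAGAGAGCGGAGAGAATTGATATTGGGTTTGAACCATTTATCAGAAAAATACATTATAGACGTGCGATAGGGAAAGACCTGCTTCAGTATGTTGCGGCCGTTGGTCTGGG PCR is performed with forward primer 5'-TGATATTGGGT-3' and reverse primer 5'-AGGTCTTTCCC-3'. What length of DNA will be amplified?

Forward primer TGATATTGGGT is found on the top strand at positions 36–46.
The reverse primer's reverse complement is GGGAAAGACCT, which matches the template at positions 88–98.
Product length = (reverse-primer end) − (forward-primer start) + 1 = 98 − 36 + 1 = 63 bp.

63 bp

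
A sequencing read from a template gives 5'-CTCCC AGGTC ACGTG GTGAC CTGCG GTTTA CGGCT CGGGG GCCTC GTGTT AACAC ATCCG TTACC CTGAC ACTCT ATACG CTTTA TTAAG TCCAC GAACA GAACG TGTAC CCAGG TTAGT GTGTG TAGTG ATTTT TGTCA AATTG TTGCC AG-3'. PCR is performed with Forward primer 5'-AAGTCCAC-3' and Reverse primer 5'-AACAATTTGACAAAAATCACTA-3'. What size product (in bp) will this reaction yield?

60 bp

Forward primer AAGTCCAC is found on the top strand at positions 88–95.
Reverse complement of the reverse primer: TAGTGATTTTTGTCAAATTGTT. This occurs on the top strand at positions 126–147.
The product runs from position 88 to position 147, so its length is 147 − 88 + 1 = 60 bp.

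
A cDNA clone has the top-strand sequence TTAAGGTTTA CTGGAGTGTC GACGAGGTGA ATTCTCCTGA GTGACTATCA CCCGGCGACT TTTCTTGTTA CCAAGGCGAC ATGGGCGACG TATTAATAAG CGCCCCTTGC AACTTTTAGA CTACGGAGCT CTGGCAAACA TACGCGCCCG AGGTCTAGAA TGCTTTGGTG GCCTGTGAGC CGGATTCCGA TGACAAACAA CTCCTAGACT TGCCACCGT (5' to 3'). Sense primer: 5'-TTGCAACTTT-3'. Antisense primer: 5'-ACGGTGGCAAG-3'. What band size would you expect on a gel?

113 bp

Forward primer TTGCAACTTT is found on the top strand at positions 107–116.
Taking the reverse complement of ACGGTGGCAAG gives CTTGCCACCGT, found at positions 209–219 on the template; the primer anneals here to the top strand with its 3' end pointing upstream.
Amplicon spans positions 107–219: 113 bp.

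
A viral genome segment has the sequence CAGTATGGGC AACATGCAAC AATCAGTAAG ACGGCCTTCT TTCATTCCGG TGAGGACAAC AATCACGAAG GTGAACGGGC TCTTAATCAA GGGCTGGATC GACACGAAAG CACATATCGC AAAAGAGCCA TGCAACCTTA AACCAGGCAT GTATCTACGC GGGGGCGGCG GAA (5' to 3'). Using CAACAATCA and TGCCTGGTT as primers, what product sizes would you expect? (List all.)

The forward primer CAACAATCA matches the top strand at positions 17–25, 57–65.
The reverse primer's reverse complement is AACCAGGCA, matching at positions 141–149.
Each forward site pairs with the reverse site to give a product ending at position 149: sizes 133, 93 bp.

133 bp, 93 bp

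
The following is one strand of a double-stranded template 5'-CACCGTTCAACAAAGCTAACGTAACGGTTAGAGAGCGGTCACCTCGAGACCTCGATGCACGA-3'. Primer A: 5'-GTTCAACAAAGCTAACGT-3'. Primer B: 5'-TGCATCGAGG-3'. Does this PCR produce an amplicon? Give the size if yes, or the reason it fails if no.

Primer A (GTTCAACAAAGCTAACGT) matches the top strand at positions 5–22; it acts as a forward primer.
Primer B's reverse complement is CCTCGATGCA, matching the top strand at positions 50–59; it acts as a reverse primer.
The 3' ends face each other across positions 5–59, giving a 55 bp product.

Yes — a 55 bp product.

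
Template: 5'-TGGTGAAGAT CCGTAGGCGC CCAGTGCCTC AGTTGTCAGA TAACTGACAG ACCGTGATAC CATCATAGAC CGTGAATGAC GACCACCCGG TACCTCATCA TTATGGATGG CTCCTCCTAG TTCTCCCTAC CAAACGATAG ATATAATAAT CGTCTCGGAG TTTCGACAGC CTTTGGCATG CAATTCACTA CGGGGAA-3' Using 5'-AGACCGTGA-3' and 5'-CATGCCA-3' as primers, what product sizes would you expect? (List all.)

132 bp, 114 bp

The forward primer AGACCGTGA matches the top strand at positions 49–57, 67–75.
The reverse primer's reverse complement is TGGCATG, matching at positions 174–180.
Each forward site pairs with the reverse site to give a product ending at position 180: sizes 132, 114 bp.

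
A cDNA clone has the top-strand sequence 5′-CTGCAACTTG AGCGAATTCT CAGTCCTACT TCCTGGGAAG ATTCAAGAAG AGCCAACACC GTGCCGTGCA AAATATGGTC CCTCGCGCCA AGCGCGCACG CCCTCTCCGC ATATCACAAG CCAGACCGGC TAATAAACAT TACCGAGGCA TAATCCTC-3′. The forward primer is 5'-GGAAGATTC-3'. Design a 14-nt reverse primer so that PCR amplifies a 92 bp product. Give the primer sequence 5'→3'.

5'-GGTCTGGCTTGTGA-3'

The forward primer binds at positions 36–44, so a 92 bp product ends at position 36 + 92 − 1 = 127.
The reverse primer anneals to the top strand over positions 114–127, i.e. to TCACAAGCCAGACC.
Its sequence written 5'→3' is the reverse complement: GGTCTGGCTTGTGA.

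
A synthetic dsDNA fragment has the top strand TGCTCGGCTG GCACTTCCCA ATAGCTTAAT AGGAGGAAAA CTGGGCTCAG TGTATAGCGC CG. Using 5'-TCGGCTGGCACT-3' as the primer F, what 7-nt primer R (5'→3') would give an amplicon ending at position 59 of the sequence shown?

5'-CGCTATA-3'

The forward primer binds at positions 4–15; the product's 3' end on the top strand is position 59.
The reverse primer anneals to the top strand over positions 53–59, i.e. to TATAGCG.
Its sequence written 5'→3' is the reverse complement: CGCTATA.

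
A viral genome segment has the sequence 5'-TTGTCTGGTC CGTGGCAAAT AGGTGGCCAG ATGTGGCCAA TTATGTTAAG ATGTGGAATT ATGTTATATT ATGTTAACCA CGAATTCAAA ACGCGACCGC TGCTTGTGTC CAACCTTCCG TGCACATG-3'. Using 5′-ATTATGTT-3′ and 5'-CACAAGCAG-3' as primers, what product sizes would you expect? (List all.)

69 bp, 51 bp, 41 bp

The forward primer ATTATGTT matches the top strand at positions 40–47, 58–65, 68–75.
The reverse primer's reverse complement is CTGCTTGTG, matching at positions 100–108.
Each forward site pairs with the reverse site to give a product ending at position 108: sizes 69, 51, 41 bp.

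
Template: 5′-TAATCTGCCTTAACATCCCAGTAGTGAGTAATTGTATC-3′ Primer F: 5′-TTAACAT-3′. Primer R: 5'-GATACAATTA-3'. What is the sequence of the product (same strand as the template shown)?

5'-TTAACATCCCAGTAGTGAGTAATTGTATC-3'

The forward primer matches the template at positions 10–16.
Taking the reverse complement of GATACAATTA gives TAATTGTATC, found at positions 29–38 on the template; the primer anneals here to the top strand with its 3' end pointing upstream.
The product is the template from position 10 through 38 (29 bp).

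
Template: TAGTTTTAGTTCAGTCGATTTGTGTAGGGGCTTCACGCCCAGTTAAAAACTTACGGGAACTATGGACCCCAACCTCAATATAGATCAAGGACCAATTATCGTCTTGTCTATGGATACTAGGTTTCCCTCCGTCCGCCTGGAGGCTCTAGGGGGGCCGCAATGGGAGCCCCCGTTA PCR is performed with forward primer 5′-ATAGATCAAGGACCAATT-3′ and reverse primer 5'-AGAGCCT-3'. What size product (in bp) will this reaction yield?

68 bp

Forward primer ATAGATCAAGGACCAATT is found on the top strand at positions 80–97.
Reverse complement of the reverse primer: AGGCTCT. This occurs on the top strand at positions 141–147.
The product runs from position 80 to position 147, so its length is 147 − 80 + 1 = 68 bp.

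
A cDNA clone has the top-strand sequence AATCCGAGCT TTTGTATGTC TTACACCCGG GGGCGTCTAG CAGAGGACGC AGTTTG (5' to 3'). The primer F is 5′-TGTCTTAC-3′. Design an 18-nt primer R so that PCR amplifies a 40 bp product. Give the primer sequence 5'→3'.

5'-CAAACTGCGTCCTCTGCT-3'

The forward primer binds at positions 17–24, so a 40 bp product ends at position 17 + 40 − 1 = 56.
The reverse primer anneals to the top strand over positions 39–56, i.e. to AGCAGAGGACGCAGTTTG.
Its sequence written 5'→3' is the reverse complement: CAAACTGCGTCCTCTGCT.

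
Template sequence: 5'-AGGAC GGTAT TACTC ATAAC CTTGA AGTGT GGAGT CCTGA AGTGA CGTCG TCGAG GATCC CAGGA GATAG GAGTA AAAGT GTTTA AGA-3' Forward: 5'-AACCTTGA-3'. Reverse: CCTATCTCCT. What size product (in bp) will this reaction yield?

Scanning the template, AACCTTGA occurs at positions 18–25; this primer anneals to the bottom strand there with its 3' end pointing downstream.
Taking the reverse complement of CCTATCTCCT gives AGGAGATAGG, found at positions 62–71 on the template; the primer anneals here to the top strand with its 3' end pointing upstream.
Amplicon spans positions 18–71: 54 bp.

54 bp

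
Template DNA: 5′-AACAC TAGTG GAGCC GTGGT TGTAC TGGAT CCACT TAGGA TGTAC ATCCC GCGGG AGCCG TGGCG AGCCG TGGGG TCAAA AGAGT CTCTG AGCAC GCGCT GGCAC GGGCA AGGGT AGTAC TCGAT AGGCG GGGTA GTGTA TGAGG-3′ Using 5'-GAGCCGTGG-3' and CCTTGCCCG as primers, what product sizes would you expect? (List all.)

The forward primer GAGCCGTGG matches the top strand at positions 11–19, 55–63, 65–73.
The reverse primer's reverse complement is CGGGCAAGG, matching at positions 105–113.
Each forward site pairs with the reverse site to give a product ending at position 113: sizes 103, 59, 49 bp.

103 bp, 59 bp, 49 bp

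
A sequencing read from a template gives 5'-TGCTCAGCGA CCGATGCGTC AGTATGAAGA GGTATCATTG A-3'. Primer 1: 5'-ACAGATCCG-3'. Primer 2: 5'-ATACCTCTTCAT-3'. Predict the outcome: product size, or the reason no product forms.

No product — primer 1 has no binding site in the template.

Primer 1 (ACAGATCCG) does not match the top strand, and its reverse complement CGGATCTGT does not match either.
With no annealing site for primer 1, no amplification occurs.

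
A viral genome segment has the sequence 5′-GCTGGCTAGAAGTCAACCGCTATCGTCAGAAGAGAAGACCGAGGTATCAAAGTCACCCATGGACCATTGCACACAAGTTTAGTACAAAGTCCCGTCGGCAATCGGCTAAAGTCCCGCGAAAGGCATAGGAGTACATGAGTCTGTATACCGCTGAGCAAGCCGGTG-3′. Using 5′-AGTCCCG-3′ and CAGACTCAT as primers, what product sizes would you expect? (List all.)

56 bp, 34 bp

The forward primer AGTCCCG matches the top strand at positions 88–94, 110–116.
The reverse primer's reverse complement is ATGAGTCTG, matching at positions 135–143.
Each forward site pairs with the reverse site to give a product ending at position 143: sizes 56, 34 bp.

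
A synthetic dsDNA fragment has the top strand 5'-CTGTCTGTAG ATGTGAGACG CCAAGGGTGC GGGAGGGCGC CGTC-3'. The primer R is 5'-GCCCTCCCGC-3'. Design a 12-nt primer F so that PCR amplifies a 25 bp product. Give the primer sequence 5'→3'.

5'-TGAGACGCCAAG-3'

The reverse primer's reverse complement GCGGGAGGGC matches the template at positions 29–38, so the product ends at position 38.
A 25 bp product then starts at position 38 − 25 + 1 = 14.
The forward primer is identical to the top strand there: TGAGACGCCAAG.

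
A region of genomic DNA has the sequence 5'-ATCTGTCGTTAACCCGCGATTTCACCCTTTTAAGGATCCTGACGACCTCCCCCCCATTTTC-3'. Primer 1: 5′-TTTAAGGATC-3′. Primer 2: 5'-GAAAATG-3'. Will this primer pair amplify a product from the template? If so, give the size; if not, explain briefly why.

Primer 1 (TTTAAGGATC) matches the top strand at positions 29–38; it acts as a forward primer.
Primer 2's reverse complement is CATTTTC, matching the top strand at positions 55–61; it acts as a reverse primer.
The 3' ends face each other across positions 29–61, giving a 33 bp product.

Yes — a 33 bp product.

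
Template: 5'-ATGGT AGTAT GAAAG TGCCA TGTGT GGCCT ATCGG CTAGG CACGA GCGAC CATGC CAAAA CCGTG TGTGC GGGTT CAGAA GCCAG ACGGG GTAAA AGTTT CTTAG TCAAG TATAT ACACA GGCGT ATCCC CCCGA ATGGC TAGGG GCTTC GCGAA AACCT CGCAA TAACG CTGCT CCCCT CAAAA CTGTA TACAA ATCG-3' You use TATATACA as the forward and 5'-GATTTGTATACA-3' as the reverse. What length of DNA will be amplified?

Scanning the template, TATATACA occurs at positions 111–118; this primer anneals to the bottom strand there with its 3' end pointing downstream.
Taking the reverse complement of GATTTGTATACA gives TGTATACAAATC, found at positions 187–198 on the template; the primer anneals here to the top strand with its 3' end pointing upstream.
Amplicon spans positions 111–198: 88 bp.

88 bp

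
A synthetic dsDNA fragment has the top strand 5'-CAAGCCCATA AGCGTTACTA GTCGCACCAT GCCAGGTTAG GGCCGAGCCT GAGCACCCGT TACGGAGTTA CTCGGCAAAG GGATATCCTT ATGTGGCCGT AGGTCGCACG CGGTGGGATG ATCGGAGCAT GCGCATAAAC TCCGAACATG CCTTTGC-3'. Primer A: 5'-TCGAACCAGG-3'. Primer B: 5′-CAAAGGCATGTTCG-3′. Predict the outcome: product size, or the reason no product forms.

Primer A (TCGAACCAGG) does not match the top strand, and its reverse complement CCTGGTTCGA does not match either.
With no annealing site for primer A, no amplification occurs.

No product — primer A has no binding site in the template.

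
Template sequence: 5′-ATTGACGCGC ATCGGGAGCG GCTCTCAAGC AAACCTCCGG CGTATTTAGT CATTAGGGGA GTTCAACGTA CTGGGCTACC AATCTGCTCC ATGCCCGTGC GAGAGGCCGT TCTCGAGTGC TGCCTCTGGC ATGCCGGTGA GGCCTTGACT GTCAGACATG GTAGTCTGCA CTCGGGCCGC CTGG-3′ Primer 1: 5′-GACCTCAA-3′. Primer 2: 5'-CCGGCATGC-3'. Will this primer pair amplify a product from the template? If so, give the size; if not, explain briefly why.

Primer 1 (GACCTCAA) does not match the top strand, and its reverse complement TTGAGGTC does not match either.
With no annealing site for primer 1, no amplification occurs.

No product — primer 1 has no binding site in the template.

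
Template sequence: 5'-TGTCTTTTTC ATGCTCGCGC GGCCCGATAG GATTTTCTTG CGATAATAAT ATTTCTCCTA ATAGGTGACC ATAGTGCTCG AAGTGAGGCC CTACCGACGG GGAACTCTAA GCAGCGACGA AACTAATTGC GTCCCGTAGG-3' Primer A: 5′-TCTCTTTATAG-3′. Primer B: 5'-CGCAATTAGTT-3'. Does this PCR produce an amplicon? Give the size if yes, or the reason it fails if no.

No product — primer A has no binding site in the template.

Primer A (TCTCTTTATAG) does not match the top strand, and its reverse complement CTATAAAGAGA does not match either.
With no annealing site for primer A, no amplification occurs.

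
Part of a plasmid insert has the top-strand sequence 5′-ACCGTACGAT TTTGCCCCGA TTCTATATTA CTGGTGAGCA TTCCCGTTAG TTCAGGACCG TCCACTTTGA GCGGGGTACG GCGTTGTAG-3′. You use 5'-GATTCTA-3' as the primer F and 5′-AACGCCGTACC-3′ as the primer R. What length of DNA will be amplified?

67 bp

Scanning the template, GATTCTA occurs at positions 19–25; this primer anneals to the bottom strand there with its 3' end pointing downstream.
Reverse complement of the reverse primer: GGTACGGCGTT. This occurs on the top strand at positions 75–85.
Product length = (reverse-primer end) − (forward-primer start) + 1 = 85 − 19 + 1 = 67 bp.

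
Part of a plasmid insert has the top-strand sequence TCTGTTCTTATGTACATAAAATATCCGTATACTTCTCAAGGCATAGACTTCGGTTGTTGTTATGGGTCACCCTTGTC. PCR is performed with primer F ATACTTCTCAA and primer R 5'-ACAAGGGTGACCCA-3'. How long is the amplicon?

The forward primer matches the template at positions 29–39.
Reverse complement of the reverse primer: TGGGTCACCCTTGT. This occurs on the top strand at positions 63–76.
Amplicon spans positions 29–76: 48 bp.

48 bp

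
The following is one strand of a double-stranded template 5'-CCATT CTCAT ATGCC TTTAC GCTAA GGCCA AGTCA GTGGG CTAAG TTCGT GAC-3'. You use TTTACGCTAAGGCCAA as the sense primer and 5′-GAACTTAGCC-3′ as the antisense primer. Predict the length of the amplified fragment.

Scanning the template, TTTACGCTAAGGCCAA occurs at positions 16–31; this primer anneals to the bottom strand there with its 3' end pointing downstream.
The reverse primer's reverse complement is GGCTAAGTTC, which matches the template at positions 39–48.
Amplicon spans positions 16–48: 33 bp.

33 bp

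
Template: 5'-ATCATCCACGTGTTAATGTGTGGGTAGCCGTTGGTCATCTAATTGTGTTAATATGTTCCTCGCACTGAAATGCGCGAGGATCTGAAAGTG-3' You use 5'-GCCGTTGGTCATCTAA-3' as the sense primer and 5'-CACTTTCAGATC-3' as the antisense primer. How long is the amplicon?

64 bp

The forward primer matches the template at positions 27–42.
The reverse primer's reverse complement is GATCTGAAAGTG, which matches the template at positions 79–90.
Product length = (reverse-primer end) − (forward-primer start) + 1 = 90 − 27 + 1 = 64 bp.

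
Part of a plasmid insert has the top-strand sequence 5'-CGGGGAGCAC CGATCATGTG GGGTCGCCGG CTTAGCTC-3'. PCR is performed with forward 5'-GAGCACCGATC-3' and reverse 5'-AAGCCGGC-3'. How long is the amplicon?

The forward primer matches the template at positions 5–15.
Reverse complement of the reverse primer: GCCGGCTT. This occurs on the top strand at positions 26–33.
The product runs from position 5 to position 33, so its length is 33 − 5 + 1 = 29 bp.

29 bp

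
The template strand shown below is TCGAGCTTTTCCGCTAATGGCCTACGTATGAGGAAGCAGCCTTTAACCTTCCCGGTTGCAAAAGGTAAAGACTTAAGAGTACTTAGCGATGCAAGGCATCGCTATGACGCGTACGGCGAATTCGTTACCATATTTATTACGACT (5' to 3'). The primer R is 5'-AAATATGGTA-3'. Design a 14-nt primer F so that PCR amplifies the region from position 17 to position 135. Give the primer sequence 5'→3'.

5'-ATGGCCTACGTATG-3'

The reverse primer's reverse complement TACCATATTT matches the template at positions 126–135; the product starts at position 17.
The forward primer is identical to the top strand over positions 17–30: ATGGCCTACGTATG.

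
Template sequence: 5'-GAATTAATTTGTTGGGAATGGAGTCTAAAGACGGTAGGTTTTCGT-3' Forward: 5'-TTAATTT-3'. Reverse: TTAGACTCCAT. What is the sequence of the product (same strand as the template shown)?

5'-TTAATTTGTTGGGAATGGAGTCTAA-3'

The forward primer matches the template at positions 4–10.
Taking the reverse complement of TTAGACTCCAT gives ATGGAGTCTAA, found at positions 18–28 on the template; the primer anneals here to the top strand with its 3' end pointing upstream.
The product is the template from position 4 through 28 (25 bp).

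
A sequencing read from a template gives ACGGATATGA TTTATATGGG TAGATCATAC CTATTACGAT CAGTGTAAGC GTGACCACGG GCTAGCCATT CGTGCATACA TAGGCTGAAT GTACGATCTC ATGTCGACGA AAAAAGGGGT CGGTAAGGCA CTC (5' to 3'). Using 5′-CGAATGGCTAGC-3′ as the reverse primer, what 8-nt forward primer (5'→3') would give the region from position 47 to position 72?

5'-AAGCGTGA-3'

The reverse primer's reverse complement GCTAGCCATTCG matches the template at positions 61–72; the product starts at position 47.
The forward primer is identical to the top strand over positions 47–54: AAGCGTGA.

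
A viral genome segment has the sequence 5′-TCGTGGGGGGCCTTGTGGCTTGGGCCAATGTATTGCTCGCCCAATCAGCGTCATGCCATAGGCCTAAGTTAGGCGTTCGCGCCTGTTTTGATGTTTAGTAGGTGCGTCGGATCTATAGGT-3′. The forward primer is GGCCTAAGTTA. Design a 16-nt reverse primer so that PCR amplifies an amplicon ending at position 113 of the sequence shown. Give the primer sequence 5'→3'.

The forward primer binds at positions 61–71; the product's 3' end on the top strand is position 113.
The reverse primer anneals to the top strand over positions 98–113, i.e. to GTAGGTGCGTCGGATC.
Its sequence written 5'→3' is the reverse complement: GATCCGACGCACCTAC.

5'-GATCCGACGCACCTAC-3'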